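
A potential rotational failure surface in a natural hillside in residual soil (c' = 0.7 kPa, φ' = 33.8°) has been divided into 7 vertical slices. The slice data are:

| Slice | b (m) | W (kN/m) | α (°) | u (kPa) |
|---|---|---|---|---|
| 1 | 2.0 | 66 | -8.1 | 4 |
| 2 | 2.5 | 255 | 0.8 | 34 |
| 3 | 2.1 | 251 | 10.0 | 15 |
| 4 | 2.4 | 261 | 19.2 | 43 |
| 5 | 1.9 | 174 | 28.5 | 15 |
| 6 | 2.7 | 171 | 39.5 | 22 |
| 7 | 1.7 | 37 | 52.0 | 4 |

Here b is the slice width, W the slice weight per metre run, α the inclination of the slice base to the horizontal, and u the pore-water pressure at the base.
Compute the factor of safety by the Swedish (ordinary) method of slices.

FS = 1.53

Ordinary method of slices: FS = Σ[c'·Δl_i + (W_i cosα_i − u_i·Δl_i)·tanφ'] / Σ W_i sinα_i, with Δl_i = b_i / cosα_i.
Slice 1: Δl = 2.0/cos(-8.1°) = 2.020 m; N'_1 = 66·cos(-8.1°) − 4·2.020 = 57.3; c'Δl = 1.41; W sinα = -9.3
Slice 2: Δl = 2.5/cos0.8° = 2.500 m; N'_2 = 255·cos0.8° − 34·2.500 = 170.0; c'Δl = 1.75; W sinα = 3.6
Slice 3: Δl = 2.1/cos10.0° = 2.132 m; N'_3 = 251·cos10.0° − 15·2.132 = 215.2; c'Δl = 1.49; W sinα = 43.6
Slice 4: Δl = 2.4/cos19.2° = 2.541 m; N'_4 = 261·cos19.2° − 43·2.541 = 137.2; c'Δl = 1.78; W sinα = 85.8
Slice 5: Δl = 1.9/cos28.5° = 2.162 m; N'_5 = 174·cos28.5° − 15·2.162 = 120.5; c'Δl = 1.51; W sinα = 83.0
Slice 6: Δl = 2.7/cos39.5° = 3.499 m; N'_6 = 171·cos39.5° − 22·3.499 = 55.0; c'Δl = 2.45; W sinα = 108.8
Slice 7: Δl = 1.7/cos52.0° = 2.761 m; N'_7 = 37·cos52.0° − 4·2.761 = 11.7; c'Δl = 1.93; W sinα = 29.2
Σc'Δl = 12.3 kN/m; ΣN' = 766.8 kN/m; ΣW sinα = 344.6 kN/m
Resisting = 12.3 + 766.8·tan33.8° = 12.3 + 513.3 = 525.7 kN/m
FS = 525.7 / 344.6 = 1.525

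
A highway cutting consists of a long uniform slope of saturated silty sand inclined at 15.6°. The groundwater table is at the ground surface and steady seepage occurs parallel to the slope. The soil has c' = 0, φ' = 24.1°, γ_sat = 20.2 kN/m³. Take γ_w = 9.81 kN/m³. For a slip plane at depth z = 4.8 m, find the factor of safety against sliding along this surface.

FS = 0.82

With seepage parallel to the slope and the water table at the surface, the effective normal stress on the slip plane uses the buoyant unit weight γ' = γ_sat − γ_w while the driving shear stress uses γ_sat:
FS = [c' + γ' z cos²β tanφ'] / [γ_sat z sinβ cosβ]
(For c' = 0 this reduces to FS = (γ'/γ_sat)·tanφ'/tanβ.)
γ' = 20.2 − 9.81 = 10.39 kN/m³
Numerator = 0.0 + 10.39·4.8·cos²15.6°·tan24.1° = 0.0 + 10.39·4.8·0.9277·0.4473 = 20.695 kPa
Denominator = 20.2·4.8·sin15.6°·cos15.6° = 20.2·4.8·0.2689·0.9632 = 25.114 kPa
FS = 20.695 / 25.114 = 0.824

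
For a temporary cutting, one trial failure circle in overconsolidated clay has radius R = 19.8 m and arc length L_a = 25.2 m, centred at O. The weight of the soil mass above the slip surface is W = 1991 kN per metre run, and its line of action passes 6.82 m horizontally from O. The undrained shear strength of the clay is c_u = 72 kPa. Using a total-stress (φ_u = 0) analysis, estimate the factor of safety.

FS = 2.65

Taking moments about the centre O, the resisting moment is provided by the undrained shear strength acting along the arc:
M_R = c_u·L_a·R = 72·25.20·19.8 = 35925.1 kN·m/m
M_D = W·d = 1991·6.82 = 13578.6 kN·m/m
FS = M_R / M_D = 35925.1 / 13578.6 = 2.646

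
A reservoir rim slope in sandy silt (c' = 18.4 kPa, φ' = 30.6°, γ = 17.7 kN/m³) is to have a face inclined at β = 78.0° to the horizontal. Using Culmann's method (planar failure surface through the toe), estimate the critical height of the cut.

H_c = 10.83 m

Culmann's analysis gives the critical failure plane at α_cr = (β + φ')/2 = (78.0 + 30.6)/2 = 54.3°, and the critical height
H_c = (4c'/γ) · sinβ cosφ' / [1 − cos(β − φ')]
    = (4·18.4/17.7) · sin78.0°·cos30.6° / [1 − cos(47.4°)]
    = 4.158 · 0.9781·0.8607 / [1 − 0.6769]
    = 4.158 · 0.8419 / 0.3231
    = 10.83 m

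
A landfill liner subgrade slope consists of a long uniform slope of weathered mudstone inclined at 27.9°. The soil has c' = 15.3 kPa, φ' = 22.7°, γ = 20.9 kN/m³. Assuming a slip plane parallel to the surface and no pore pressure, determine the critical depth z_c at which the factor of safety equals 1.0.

z_c = 8.43 m

Setting FS = 1.00 in FS = [c' + γz cos²β tanφ'] / [γz sinβ cosβ] and solving for z:
z = c' / [γ cosβ (FS·sinβ − cosβ·tanφ')]
  = 15.3 / [20.9·cos27.9°·(1.00·sin27.9° − cos27.9°·tan22.7°)]
  = 15.3 / [20.9·0.8838·(1.00·0.4679 − 0.8838·0.4183)]
  = 15.3 / 1.8146 = 8.432 m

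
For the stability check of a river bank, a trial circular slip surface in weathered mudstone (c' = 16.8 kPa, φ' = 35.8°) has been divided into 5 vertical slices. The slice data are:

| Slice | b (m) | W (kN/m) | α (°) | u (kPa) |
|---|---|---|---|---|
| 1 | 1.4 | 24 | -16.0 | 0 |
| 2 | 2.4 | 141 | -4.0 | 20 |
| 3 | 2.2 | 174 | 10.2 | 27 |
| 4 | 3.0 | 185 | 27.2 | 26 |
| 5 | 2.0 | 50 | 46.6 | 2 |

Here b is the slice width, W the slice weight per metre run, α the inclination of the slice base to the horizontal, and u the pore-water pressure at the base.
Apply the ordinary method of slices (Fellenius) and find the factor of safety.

FS = 3.31

Ordinary method of slices: FS = Σ[c'·Δl_i + (W_i cosα_i − u_i·Δl_i)·tanφ'] / Σ W_i sinα_i, with Δl_i = b_i / cosα_i.
Slice 1: Δl = 1.4/cos(-16.0°) = 1.456 m; N'_1 = 24·cos(-16.0°) − 0·1.456 = 23.1; c'Δl = 24.47; W sinα = -6.6
Slice 2: Δl = 2.4/cos(-4.0°) = 2.406 m; N'_2 = 141·cos(-4.0°) − 20·2.406 = 92.5; c'Δl = 40.42; W sinα = -9.8
Slice 3: Δl = 2.2/cos10.2° = 2.235 m; N'_3 = 174·cos10.2° − 27·2.235 = 110.9; c'Δl = 37.55; W sinα = 30.8
Slice 4: Δl = 3.0/cos27.2° = 3.373 m; N'_4 = 185·cos27.2° − 26·3.373 = 76.8; c'Δl = 56.67; W sinα = 84.6
Slice 5: Δl = 2.0/cos46.6° = 2.911 m; N'_5 = 50·cos46.6° − 2·2.911 = 28.5; c'Δl = 48.90; W sinα = 36.3
Σc'Δl = 208.0 kN/m; ΣN' = 331.9 kN/m; ΣW sinα = 135.3 kN/m
Resisting = 208.0 + 331.9·tan35.8° = 208.0 + 239.4 = 447.4 kN/m
FS = 447.4 / 135.3 = 3.308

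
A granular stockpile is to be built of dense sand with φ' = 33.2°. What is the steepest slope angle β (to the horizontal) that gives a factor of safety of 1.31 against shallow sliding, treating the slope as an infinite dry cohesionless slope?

β = 26.5°

For an infinite dry cohesionless slope FS = tanφ'/tanβ, so tanβ = tanφ' / FS.
tanβ = tan33.2° / 1.31 = 0.6544 / 1.31 = 0.4995
β = arctan(0.4995) = 26.54°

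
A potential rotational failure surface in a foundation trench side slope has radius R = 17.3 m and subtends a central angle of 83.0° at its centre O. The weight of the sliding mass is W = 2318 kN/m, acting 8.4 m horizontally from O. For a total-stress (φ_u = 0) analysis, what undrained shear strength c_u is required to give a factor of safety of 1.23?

FS = c_u·L_a·R / (W·d), so c_u = FS·W·d / (L_a·R).
Arc length L_a = R·θ = 17.3·(83.0°·π/180) = 17.3·1.4486 = 25.06 m
c_u = 1.23·2318·8.4 / (25.06·17.3) = 23949.6 / 433.56 = 55.24 kPa

c_u = 55.2 kPa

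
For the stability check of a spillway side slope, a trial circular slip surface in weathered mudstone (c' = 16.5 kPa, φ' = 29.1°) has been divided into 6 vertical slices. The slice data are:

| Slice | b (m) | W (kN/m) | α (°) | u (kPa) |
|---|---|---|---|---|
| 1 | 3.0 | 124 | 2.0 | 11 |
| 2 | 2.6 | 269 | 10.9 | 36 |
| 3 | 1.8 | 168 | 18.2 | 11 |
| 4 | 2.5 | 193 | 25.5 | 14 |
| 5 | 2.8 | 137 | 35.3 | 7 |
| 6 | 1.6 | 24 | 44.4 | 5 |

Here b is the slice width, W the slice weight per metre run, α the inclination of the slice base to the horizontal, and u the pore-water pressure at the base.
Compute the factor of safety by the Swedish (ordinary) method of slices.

FS = 2.14

Ordinary method of slices: FS = Σ[c'·Δl_i + (W_i cosα_i − u_i·Δl_i)·tanφ'] / Σ W_i sinα_i, with Δl_i = b_i / cosα_i.
Slice 1: Δl = 3.0/cos2.0° = 3.002 m; N'_1 = 124·cos2.0° − 11·3.002 = 90.9; c'Δl = 49.53; W sinα = 4.3
Slice 2: Δl = 2.6/cos10.9° = 2.648 m; N'_2 = 269·cos10.9° − 36·2.648 = 168.8; c'Δl = 43.69; W sinα = 50.9
Slice 3: Δl = 1.8/cos18.2° = 1.895 m; N'_3 = 168·cos18.2° − 11·1.895 = 138.8; c'Δl = 31.26; W sinα = 52.5
Slice 4: Δl = 2.5/cos25.5° = 2.770 m; N'_4 = 193·cos25.5° − 14·2.770 = 135.4; c'Δl = 45.70; W sinα = 83.1
Slice 5: Δl = 2.8/cos35.3° = 3.431 m; N'_5 = 137·cos35.3° − 7·3.431 = 87.8; c'Δl = 56.61; W sinα = 79.2
Slice 6: Δl = 1.6/cos44.4° = 2.239 m; N'_6 = 24·cos44.4° − 5·2.239 = 6.0; c'Δl = 36.95; W sinα = 16.8
Σc'Δl = 263.7 kN/m; ΣN' = 627.7 kN/m; ΣW sinα = 286.7 kN/m
Resisting = 263.7 + 627.7·tan29.1° = 263.7 + 349.3 = 613.1 kN/m
FS = 613.1 / 286.7 = 2.138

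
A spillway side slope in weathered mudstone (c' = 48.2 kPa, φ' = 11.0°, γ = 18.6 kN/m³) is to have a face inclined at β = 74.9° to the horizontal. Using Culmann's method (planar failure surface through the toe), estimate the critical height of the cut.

Culmann's analysis gives the critical failure plane at α_cr = (β + φ')/2 = (74.9 + 11.0)/2 = 43.0°, and the critical height
H_c = (4c'/γ) · sinβ cosφ' / [1 − cos(β − φ')]
    = (4·48.2/18.6) · sin74.9°·cos11.0° / [1 − cos(63.9°)]
    = 10.366 · 0.9655·0.9816 / [1 − 0.4399]
    = 10.366 · 0.9477 / 0.5601
    = 17.54 m

H_c = 17.54 m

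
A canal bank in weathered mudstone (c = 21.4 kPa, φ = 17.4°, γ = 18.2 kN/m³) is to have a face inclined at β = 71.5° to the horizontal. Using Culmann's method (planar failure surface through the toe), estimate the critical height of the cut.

Culmann's analysis gives the critical failure plane at α_cr = (β + φ)/2 = (71.5 + 17.4)/2 = 44.5°, and the critical height
H_c = (4c/γ) · sinβ cosφ / [1 − cos(β − φ)]
    = (4·21.4/18.2) · sin71.5°·cos17.4° / [1 − cos(54.1°)]
    = 4.703 · 0.9483·0.9542 / [1 − 0.5864]
    = 4.703 · 0.9049 / 0.4136
    = 10.29 m

H_c = 10.29 m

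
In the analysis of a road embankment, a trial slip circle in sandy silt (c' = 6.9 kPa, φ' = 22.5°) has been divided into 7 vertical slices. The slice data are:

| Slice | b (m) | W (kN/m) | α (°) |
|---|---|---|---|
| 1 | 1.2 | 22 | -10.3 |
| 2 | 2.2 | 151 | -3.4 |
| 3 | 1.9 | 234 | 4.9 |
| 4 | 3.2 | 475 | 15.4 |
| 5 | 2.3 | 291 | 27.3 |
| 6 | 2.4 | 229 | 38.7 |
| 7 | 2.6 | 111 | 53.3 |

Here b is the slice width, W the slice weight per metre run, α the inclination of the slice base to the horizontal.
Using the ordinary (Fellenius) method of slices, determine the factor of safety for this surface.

FS = 1.39

Ordinary method of slices: FS = Σ[c'·Δl_i + (W_i cosα_i)·tanφ'] / Σ W_i sinα_i, with Δl_i = b_i / cosα_i.
Slice 1: Δl = 1.2/cos(-10.3°) = 1.220 m; N'_1 = 22·cos(-10.3°) = 21.6; c'Δl = 8.42; W sinα = -3.9
Slice 2: Δl = 2.2/cos(-3.4°) = 2.204 m; N'_2 = 151·cos(-3.4°) = 150.7; c'Δl = 15.21; W sinα = -9.0
Slice 3: Δl = 1.9/cos4.9° = 1.907 m; N'_3 = 234·cos4.9° = 233.1; c'Δl = 13.16; W sinα = 20.0
Slice 4: Δl = 3.2/cos15.4° = 3.319 m; N'_4 = 475·cos15.4° = 457.9; c'Δl = 22.90; W sinα = 126.1
Slice 5: Δl = 2.3/cos27.3° = 2.588 m; N'_5 = 291·cos27.3° = 258.6; c'Δl = 17.86; W sinα = 133.5
Slice 6: Δl = 2.4/cos38.7° = 3.075 m; N'_6 = 229·cos38.7° = 178.7; c'Δl = 21.22; W sinα = 143.2
Slice 7: Δl = 2.6/cos53.3° = 4.351 m; N'_7 = 111·cos53.3° = 66.3; c'Δl = 30.02; W sinα = 89.0
Σc'Δl = 128.8 kN/m; ΣN' = 1367.1 kN/m; ΣW sinα = 498.9 kN/m
Resisting = 128.8 + 1367.1·tan22.5° = 128.8 + 566.3 = 695.1 kN/m
FS = 695.1 / 498.9 = 1.393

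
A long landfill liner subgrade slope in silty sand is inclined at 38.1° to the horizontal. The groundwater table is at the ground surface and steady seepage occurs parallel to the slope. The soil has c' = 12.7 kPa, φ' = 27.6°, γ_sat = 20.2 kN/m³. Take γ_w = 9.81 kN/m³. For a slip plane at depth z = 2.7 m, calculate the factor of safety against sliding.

FS = 0.82

With seepage parallel to the slope and the water table at the surface, the effective normal stress on the slip plane uses the buoyant unit weight γ' = γ_sat − γ_w while the driving shear stress uses γ_sat:
FS = [c' + γ' z cos²β tanφ'] / [γ_sat z sinβ cosβ]
γ' = 20.2 − 9.81 = 10.39 kN/m³
Numerator = 12.7 + 10.39·2.7·cos²38.1°·tan27.6° = 12.7 + 10.39·2.7·0.6193·0.5228 = 21.782 kPa
Denominator = 20.2·2.7·sin38.1°·cos38.1° = 20.2·2.7·0.6170·0.7869 = 26.483 kPa
FS = 21.782 / 26.483 = 0.822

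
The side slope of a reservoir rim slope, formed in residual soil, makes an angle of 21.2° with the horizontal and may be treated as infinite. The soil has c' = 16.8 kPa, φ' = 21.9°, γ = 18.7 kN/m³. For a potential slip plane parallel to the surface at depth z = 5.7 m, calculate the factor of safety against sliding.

For an infinite slope with a slip plane parallel to the surface (no pore pressure): FS = [c' + γz cos²β tanφ'] / [γz sinβ cosβ].
γz = 18.7·5.7 = 106.59 kN/m²
Numerator = 16.8 + 106.59·cos²21.2°·tan21.9° = 16.8 + 106.59·0.8692·0.4020 = 54.045 kPa
Denominator = 106.59·sin21.2°·cos21.2° = 106.59·0.3616·0.9323 = 35.937 kPa
FS = 54.045 / 35.937 = 1.504

FS = 1.50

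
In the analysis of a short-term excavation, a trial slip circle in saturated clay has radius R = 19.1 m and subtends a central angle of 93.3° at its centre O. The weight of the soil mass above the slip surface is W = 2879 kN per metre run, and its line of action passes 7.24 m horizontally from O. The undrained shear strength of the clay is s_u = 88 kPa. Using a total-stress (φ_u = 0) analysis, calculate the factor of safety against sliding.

FS = 2.51

Taking moments about the centre O, the resisting moment is provided by the undrained shear strength acting along the arc:
Arc length L_a = R·θ = 19.1·(93.3°·π/180) = 19.1·1.6284 = 31.10 m
M_R = s_u·L_a·R = 88·31.10·19.1 = 52276.7 kN·m/m
M_D = W·d = 2879·7.24 = 20844.0 kN·m/m
FS = M_R / M_D = 52276.7 / 20844.0 = 2.508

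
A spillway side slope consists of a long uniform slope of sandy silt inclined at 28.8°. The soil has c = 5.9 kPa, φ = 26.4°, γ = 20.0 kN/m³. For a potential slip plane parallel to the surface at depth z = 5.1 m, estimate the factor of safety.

FS = 1.04

For an infinite slope with a slip plane parallel to the surface (no pore pressure): FS = [c + γz cos²β tanφ] / [γz sinβ cosβ].
γz = 20.0·5.1 = 102.00 kN/m²
Numerator = 5.9 + 102.00·cos²28.8°·tan26.4° = 5.9 + 102.00·0.7679·0.4964 = 44.782 kPa
Denominator = 102.00·sin28.8°·cos28.8° = 102.00·0.4818·0.8763 = 43.061 kPa
FS = 44.782 / 43.061 = 1.040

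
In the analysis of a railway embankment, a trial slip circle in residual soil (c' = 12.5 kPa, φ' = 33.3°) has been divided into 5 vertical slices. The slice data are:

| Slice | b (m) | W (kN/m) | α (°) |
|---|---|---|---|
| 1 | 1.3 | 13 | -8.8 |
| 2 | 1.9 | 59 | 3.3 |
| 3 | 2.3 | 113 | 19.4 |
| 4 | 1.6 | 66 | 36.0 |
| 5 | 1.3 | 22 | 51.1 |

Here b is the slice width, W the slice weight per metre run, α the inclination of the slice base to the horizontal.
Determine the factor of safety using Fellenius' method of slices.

FS = 2.98

Ordinary method of slices: FS = Σ[c'·Δl_i + (W_i cosα_i)·tanφ'] / Σ W_i sinα_i, with Δl_i = b_i / cosα_i.
Slice 1: Δl = 1.3/cos(-8.8°) = 1.315 m; N'_1 = 13·cos(-8.8°) = 12.8; c'Δl = 16.44; W sinα = -2.0
Slice 2: Δl = 1.9/cos3.3° = 1.903 m; N'_2 = 59·cos3.3° = 58.9; c'Δl = 23.79; W sinα = 3.4
Slice 3: Δl = 2.3/cos19.4° = 2.438 m; N'_3 = 113·cos19.4° = 106.6; c'Δl = 30.48; W sinα = 37.5
Slice 4: Δl = 1.6/cos36.0° = 1.978 m; N'_4 = 66·cos36.0° = 53.4; c'Δl = 24.72; W sinα = 38.8
Slice 5: Δl = 1.3/cos51.1° = 2.070 m; N'_5 = 22·cos51.1° = 13.8; c'Δl = 25.88; W sinα = 17.1
Σc'Δl = 121.3 kN/m; ΣN' = 245.5 kN/m; ΣW sinα = 94.9 kN/m
Resisting = 121.3 + 245.5·tan33.3° = 121.3 + 161.3 = 282.6 kN/m
FS = 282.6 / 94.9 = 2.979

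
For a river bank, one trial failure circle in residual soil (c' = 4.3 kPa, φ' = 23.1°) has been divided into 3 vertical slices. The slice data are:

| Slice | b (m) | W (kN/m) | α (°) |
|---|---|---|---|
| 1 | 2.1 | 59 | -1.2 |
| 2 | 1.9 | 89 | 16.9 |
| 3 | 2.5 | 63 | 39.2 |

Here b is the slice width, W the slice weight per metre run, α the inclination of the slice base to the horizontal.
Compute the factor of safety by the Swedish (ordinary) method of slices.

Ordinary method of slices: FS = Σ[c'·Δl_i + (W_i cosα_i)·tanφ'] / Σ W_i sinα_i, with Δl_i = b_i / cosα_i.
Slice 1: Δl = 2.1/cos(-1.2°) = 2.100 m; N'_1 = 59·cos(-1.2°) = 59.0; c'Δl = 9.03; W sinα = -1.2
Slice 2: Δl = 1.9/cos16.9° = 1.986 m; N'_2 = 89·cos16.9° = 85.2; c'Δl = 8.54; W sinα = 25.9
Slice 3: Δl = 2.5/cos39.2° = 3.226 m; N'_3 = 63·cos39.2° = 48.8; c'Δl = 13.87; W sinα = 39.8
Σc'Δl = 31.4 kN/m; ΣN' = 193.0 kN/m; ΣW sinα = 64.5 kN/m
Resisting = 31.4 + 193.0·tan23.1° = 31.4 + 82.3 = 113.7 kN/m
FS = 113.7 / 64.5 = 1.765

FS = 1.76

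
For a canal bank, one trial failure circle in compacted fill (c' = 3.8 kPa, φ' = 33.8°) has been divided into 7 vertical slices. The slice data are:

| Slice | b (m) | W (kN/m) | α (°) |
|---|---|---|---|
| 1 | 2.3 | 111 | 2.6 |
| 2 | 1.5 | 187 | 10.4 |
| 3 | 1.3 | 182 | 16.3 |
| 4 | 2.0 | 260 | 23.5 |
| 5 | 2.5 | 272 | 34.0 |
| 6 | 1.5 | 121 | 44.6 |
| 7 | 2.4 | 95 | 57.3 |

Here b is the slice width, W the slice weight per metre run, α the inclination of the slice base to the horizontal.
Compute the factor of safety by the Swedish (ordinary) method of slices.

Ordinary method of slices: FS = Σ[c'·Δl_i + (W_i cosα_i)·tanφ'] / Σ W_i sinα_i, with Δl_i = b_i / cosα_i.
Slice 1: Δl = 2.3/cos2.6° = 2.302 m; N'_1 = 111·cos2.6° = 110.9; c'Δl = 8.75; W sinα = 5.0
Slice 2: Δl = 1.5/cos10.4° = 1.525 m; N'_2 = 187·cos10.4° = 183.9; c'Δl = 5.80; W sinα = 33.8
Slice 3: Δl = 1.3/cos16.3° = 1.354 m; N'_3 = 182·cos16.3° = 174.7; c'Δl = 5.15; W sinα = 51.1
Slice 4: Δl = 2.0/cos23.5° = 2.181 m; N'_4 = 260·cos23.5° = 238.4; c'Δl = 8.29; W sinα = 103.7
Slice 5: Δl = 2.5/cos34.0° = 3.016 m; N'_5 = 272·cos34.0° = 225.5; c'Δl = 11.46; W sinα = 152.1
Slice 6: Δl = 1.5/cos44.6° = 2.107 m; N'_6 = 121·cos44.6° = 86.2; c'Δl = 8.01; W sinα = 85.0
Slice 7: Δl = 2.4/cos57.3° = 4.442 m; N'_7 = 95·cos57.3° = 51.3; c'Δl = 16.88; W sinα = 79.9
Σc'Δl = 64.3 kN/m; ΣN' = 1070.9 kN/m; ΣW sinα = 510.6 kN/m
Resisting = 64.3 + 1070.9·tan33.8° = 64.3 + 716.9 = 781.2 kN/m
FS = 781.2 / 510.6 = 1.530

FS = 1.53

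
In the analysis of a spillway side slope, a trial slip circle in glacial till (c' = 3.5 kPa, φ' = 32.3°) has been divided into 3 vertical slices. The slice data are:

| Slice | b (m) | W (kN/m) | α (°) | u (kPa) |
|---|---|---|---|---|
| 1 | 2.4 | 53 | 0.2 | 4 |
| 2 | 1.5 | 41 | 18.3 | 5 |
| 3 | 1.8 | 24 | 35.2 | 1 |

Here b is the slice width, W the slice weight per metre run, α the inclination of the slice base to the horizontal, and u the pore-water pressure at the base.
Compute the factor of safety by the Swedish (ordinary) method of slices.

Ordinary method of slices: FS = Σ[c'·Δl_i + (W_i cosα_i − u_i·Δl_i)·tanφ'] / Σ W_i sinα_i, with Δl_i = b_i / cosα_i.
Slice 1: Δl = 2.4/cos0.2° = 2.400 m; N'_1 = 53·cos0.2° − 4·2.400 = 43.4; c'Δl = 8.40; W sinα = 0.2
Slice 2: Δl = 1.5/cos18.3° = 1.580 m; N'_2 = 41·cos18.3° − 5·1.580 = 31.0; c'Δl = 5.53; W sinα = 12.9
Slice 3: Δl = 1.8/cos35.2° = 2.203 m; N'_3 = 24·cos35.2° − 1·2.203 = 17.4; c'Δl = 7.71; W sinα = 13.8
Σc'Δl = 21.6 kN/m; ΣN' = 91.8 kN/m; ΣW sinα = 26.9 kN/m
Resisting = 21.6 + 91.8·tan32.3° = 21.6 + 58.1 = 79.7 kN/m
FS = 79.7 / 26.9 = 2.963

FS = 2.96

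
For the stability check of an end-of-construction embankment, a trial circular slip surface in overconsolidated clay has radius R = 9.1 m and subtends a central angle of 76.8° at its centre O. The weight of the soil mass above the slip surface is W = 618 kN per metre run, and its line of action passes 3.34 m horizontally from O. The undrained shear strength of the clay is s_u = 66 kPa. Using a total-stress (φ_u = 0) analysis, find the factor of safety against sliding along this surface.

Taking moments about the centre O, the resisting moment is provided by the undrained shear strength acting along the arc:
Arc length L_a = R·θ = 9.1·(76.8°·π/180) = 9.1·1.3404 = 12.20 m
M_R = s_u·L_a·R = 66·12.20·9.1 = 7326.0 kN·m/m
M_D = W·d = 618·3.34 = 2064.1 kN·m/m
FS = M_R / M_D = 7326.0 / 2064.1 = 3.549

FS = 3.55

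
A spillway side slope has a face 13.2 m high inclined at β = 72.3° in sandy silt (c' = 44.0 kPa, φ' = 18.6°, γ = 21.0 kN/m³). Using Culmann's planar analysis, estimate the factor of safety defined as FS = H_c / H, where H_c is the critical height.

FS = 1.41

H_c = (4c'/γ) · sinβ cosφ' / [1 − cos(β − φ')]
    = (4·44.0/21.0) · sin72.3°·cos18.6° / [1 − cos53.7°]
    = 8.381 · 0.9029 / 0.4080 = 18.55 m
FS = H_c / H = 18.55 / 13.2 = 1.405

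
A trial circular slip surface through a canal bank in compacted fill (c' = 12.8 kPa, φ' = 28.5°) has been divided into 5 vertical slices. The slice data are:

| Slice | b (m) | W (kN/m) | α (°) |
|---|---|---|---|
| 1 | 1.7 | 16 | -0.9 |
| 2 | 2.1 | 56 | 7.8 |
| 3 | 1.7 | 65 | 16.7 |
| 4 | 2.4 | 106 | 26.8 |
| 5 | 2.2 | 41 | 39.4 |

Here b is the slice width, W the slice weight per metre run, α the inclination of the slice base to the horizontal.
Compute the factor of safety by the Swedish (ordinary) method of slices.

FS = 2.84

Ordinary method of slices: FS = Σ[c'·Δl_i + (W_i cosα_i)·tanφ'] / Σ W_i sinα_i, with Δl_i = b_i / cosα_i.
Slice 1: Δl = 1.7/cos(-0.9°) = 1.700 m; N'_1 = 16·cos(-0.9°) = 16.0; c'Δl = 21.76; W sinα = -0.3
Slice 2: Δl = 2.1/cos7.8° = 2.120 m; N'_2 = 56·cos7.8° = 55.5; c'Δl = 27.13; W sinα = 7.6
Slice 3: Δl = 1.7/cos16.7° = 1.775 m; N'_3 = 65·cos16.7° = 62.3; c'Δl = 22.72; W sinα = 18.7
Slice 4: Δl = 2.4/cos26.8° = 2.689 m; N'_4 = 106·cos26.8° = 94.6; c'Δl = 34.42; W sinα = 47.8
Slice 5: Δl = 2.2/cos39.4° = 2.847 m; N'_5 = 41·cos39.4° = 31.7; c'Δl = 36.44; W sinα = 26.0
Σc'Δl = 142.5 kN/m; ΣN' = 260.0 kN/m; ΣW sinα = 99.8 kN/m
Resisting = 142.5 + 260.0·tan28.5° = 142.5 + 141.2 = 283.7 kN/m
FS = 283.7 / 99.8 = 2.841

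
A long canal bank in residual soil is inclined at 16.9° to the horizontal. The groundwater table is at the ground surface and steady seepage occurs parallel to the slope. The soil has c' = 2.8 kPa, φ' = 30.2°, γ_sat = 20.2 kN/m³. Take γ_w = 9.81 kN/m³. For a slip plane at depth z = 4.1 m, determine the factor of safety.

With seepage parallel to the slope and the water table at the surface, the effective normal stress on the slip plane uses the buoyant unit weight γ' = γ_sat − γ_w while the driving shear stress uses γ_sat:
FS = [c' + γ' z cos²β tanφ'] / [γ_sat z sinβ cosβ]
γ' = 20.2 − 9.81 = 10.39 kN/m³
Numerator = 2.8 + 10.39·4.1·cos²16.9°·tan30.2° = 2.8 + 10.39·4.1·0.9155·0.5820 = 25.498 kPa
Denominator = 20.2·4.1·sin16.9°·cos16.9° = 20.2·4.1·0.2907·0.9568 = 23.036 kPa
FS = 25.498 / 23.036 = 1.107

FS = 1.11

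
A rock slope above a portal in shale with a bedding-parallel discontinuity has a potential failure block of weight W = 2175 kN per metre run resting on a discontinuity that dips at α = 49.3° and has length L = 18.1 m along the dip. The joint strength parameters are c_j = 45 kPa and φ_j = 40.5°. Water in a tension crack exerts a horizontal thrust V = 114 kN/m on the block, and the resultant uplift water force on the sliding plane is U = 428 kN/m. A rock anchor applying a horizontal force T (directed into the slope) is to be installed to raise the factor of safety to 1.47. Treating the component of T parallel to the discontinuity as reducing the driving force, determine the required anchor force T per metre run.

T = 589 kN/m

Resolving forces along and normal to the sliding plane, with the horizontal anchor force T adding T·sinα to the effective normal force and T·cosα acting up the plane against the driving force:
FS = [c_jL + (W cosα − U − V sinα + T sinα) tanφ_j] / [W sinα + V cosα − T cosα]
Without the anchor: N' = 903.9 kN/m, driving T_d = 1723.3 kN/m, resisting R = 45·18.1 + 903.9·tan40.5° = 1586.5 kN/m, FS = 0.92.
Setting FS = 1.47 and solving for T:
1.47·(1723.3 − T cos49.3°) = 1586.5 + T sin49.3°·tan40.5°
T·(sin49.3°·tan40.5° + 1.47·cos49.3°) = 1.47·1723.3 − 1586.5
T·(0.7581·0.8541 + 1.47·0.6521) = 2533.2 − 1586.5 = 946.7
T·1.6061 = 946.7
T = 589.5 kN/m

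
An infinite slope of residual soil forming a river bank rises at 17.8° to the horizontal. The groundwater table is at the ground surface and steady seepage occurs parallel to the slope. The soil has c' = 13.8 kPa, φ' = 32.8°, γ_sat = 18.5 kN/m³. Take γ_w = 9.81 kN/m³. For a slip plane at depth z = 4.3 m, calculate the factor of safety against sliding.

FS = 1.54

With seepage parallel to the slope and the water table at the surface, the effective normal stress on the slip plane uses the buoyant unit weight γ' = γ_sat − γ_w while the driving shear stress uses γ_sat:
FS = [c' + γ' z cos²β tanφ'] / [γ_sat z sinβ cosβ]
γ' = 18.5 − 9.81 = 8.69 kN/m³
Numerator = 13.8 + 8.69·4.3·cos²17.8°·tan32.8° = 13.8 + 8.69·4.3·0.9066·0.6445 = 35.631 kPa
Denominator = 18.5·4.3·sin17.8°·cos17.8° = 18.5·4.3·0.3057·0.9521 = 23.154 kPa
FS = 35.631 / 23.154 = 1.539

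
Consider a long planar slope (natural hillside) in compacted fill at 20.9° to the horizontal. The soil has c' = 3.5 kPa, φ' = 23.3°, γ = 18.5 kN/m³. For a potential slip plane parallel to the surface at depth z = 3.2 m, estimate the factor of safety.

For an infinite slope with a slip plane parallel to the surface (no pore pressure): FS = [c' + γz cos²β tanφ'] / [γz sinβ cosβ].
γz = 18.5·3.2 = 59.20 kN/m²
Numerator = 3.5 + 59.20·cos²20.9°·tan23.3° = 3.5 + 59.20·0.8727·0.4307 = 25.751 kPa
Denominator = 59.20·sin20.9°·cos20.9° = 59.20·0.3567·0.9342 = 19.729 kPa
FS = 25.751 / 19.729 = 1.305

FS = 1.31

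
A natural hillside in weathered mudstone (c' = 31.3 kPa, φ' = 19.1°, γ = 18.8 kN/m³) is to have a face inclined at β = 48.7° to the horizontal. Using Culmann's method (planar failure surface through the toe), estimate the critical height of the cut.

H_c = 36.23 m

Culmann's analysis gives the critical failure plane at α_cr = (β + φ')/2 = (48.7 + 19.1)/2 = 33.9°, and the critical height
H_c = (4c'/γ) · sinβ cosφ' / [1 − cos(β − φ')]
    = (4·31.3/18.8) · sin48.7°·cos19.1° / [1 − cos(29.6°)]
    = 6.660 · 0.7513·0.9449 / [1 − 0.8695]
    = 6.660 · 0.7099 / 0.1305
    = 36.23 m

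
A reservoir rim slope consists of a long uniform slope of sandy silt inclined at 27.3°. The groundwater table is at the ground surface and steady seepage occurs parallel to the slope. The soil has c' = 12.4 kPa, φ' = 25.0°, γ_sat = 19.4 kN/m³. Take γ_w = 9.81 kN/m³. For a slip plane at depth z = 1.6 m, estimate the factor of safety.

With seepage parallel to the slope and the water table at the surface, the effective normal stress on the slip plane uses the buoyant unit weight γ' = γ_sat − γ_w while the driving shear stress uses γ_sat:
FS = [c' + γ' z cos²β tanφ'] / [γ_sat z sinβ cosβ]
γ' = 19.4 − 9.81 = 9.59 kN/m³
Numerator = 12.4 + 9.59·1.6·cos²27.3°·tan25.0° = 12.4 + 9.59·1.6·0.7896·0.4663 = 18.050 kPa
Denominator = 19.4·1.6·sin27.3°·cos27.3° = 19.4·1.6·0.4586·0.8886 = 12.651 kPa
FS = 18.050 / 12.651 = 1.427

FS = 1.43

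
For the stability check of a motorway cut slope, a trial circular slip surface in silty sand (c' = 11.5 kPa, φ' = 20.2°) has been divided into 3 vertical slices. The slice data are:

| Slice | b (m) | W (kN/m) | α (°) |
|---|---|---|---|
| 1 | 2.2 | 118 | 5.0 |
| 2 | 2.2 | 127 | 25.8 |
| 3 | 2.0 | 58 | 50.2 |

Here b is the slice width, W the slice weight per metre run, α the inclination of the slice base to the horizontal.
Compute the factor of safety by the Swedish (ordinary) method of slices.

Ordinary method of slices: FS = Σ[c'·Δl_i + (W_i cosα_i)·tanφ'] / Σ W_i sinα_i, with Δl_i = b_i / cosα_i.
Slice 1: Δl = 2.2/cos5.0° = 2.208 m; N'_1 = 118·cos5.0° = 117.6; c'Δl = 25.40; W sinα = 10.3
Slice 2: Δl = 2.2/cos25.8° = 2.444 m; N'_2 = 127·cos25.8° = 114.3; c'Δl = 28.10; W sinα = 55.3
Slice 3: Δl = 2.0/cos50.2° = 3.124 m; N'_3 = 58·cos50.2° = 37.1; c'Δl = 35.93; W sinα = 44.6
Σc'Δl = 89.4 kN/m; ΣN' = 269.0 kN/m; ΣW sinα = 110.1 kN/m
Resisting = 89.4 + 269.0·tan20.2° = 89.4 + 99.0 = 188.4 kN/m
FS = 188.4 / 110.1 = 1.711

FS = 1.71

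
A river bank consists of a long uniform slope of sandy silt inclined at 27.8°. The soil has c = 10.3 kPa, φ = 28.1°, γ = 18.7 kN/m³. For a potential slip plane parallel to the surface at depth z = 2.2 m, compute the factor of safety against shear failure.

For an infinite slope with a slip plane parallel to the surface (no pore pressure): FS = [c + γz cos²β tanφ] / [γz sinβ cosβ].
γz = 18.7·2.2 = 41.14 kN/m²
Numerator = 10.3 + 41.14·cos²27.8°·tan28.1° = 10.3 + 41.14·0.7825·0.5340 = 27.489 kPa
Denominator = 41.14·sin27.8°·cos27.8° = 41.14·0.4664·0.8846 = 16.973 kPa
FS = 27.489 / 16.973 = 1.620

FS = 1.62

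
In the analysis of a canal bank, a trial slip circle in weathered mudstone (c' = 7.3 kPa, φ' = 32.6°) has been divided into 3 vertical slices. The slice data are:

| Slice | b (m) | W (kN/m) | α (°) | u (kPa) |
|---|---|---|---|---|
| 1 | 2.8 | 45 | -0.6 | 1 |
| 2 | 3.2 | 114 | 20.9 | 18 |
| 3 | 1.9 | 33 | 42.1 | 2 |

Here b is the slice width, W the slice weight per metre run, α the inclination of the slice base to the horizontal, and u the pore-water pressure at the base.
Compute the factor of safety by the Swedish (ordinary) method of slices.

FS = 2.12

Ordinary method of slices: FS = Σ[c'·Δl_i + (W_i cosα_i − u_i·Δl_i)·tanφ'] / Σ W_i sinα_i, with Δl_i = b_i / cosα_i.
Slice 1: Δl = 2.8/cos(-0.6°) = 2.800 m; N'_1 = 45·cos(-0.6°) − 1·2.800 = 42.2; c'Δl = 20.44; W sinα = -0.5
Slice 2: Δl = 3.2/cos20.9° = 3.425 m; N'_2 = 114·cos20.9° − 18·3.425 = 44.8; c'Δl = 25.01; W sinα = 40.7
Slice 3: Δl = 1.9/cos42.1° = 2.561 m; N'_3 = 33·cos42.1° − 2·2.561 = 19.4; c'Δl = 18.69; W sinα = 22.1
Σc'Δl = 64.1 kN/m; ΣN' = 106.4 kN/m; ΣW sinα = 62.3 kN/m
Resisting = 64.1 + 106.4·tan32.6° = 64.1 + 68.0 = 132.2 kN/m
FS = 132.2 / 62.3 = 2.121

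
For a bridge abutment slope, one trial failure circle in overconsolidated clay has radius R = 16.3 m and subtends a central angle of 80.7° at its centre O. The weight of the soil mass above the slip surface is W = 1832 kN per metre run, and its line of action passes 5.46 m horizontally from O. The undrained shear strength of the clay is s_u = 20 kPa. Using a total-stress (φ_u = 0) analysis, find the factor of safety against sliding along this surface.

Taking moments about the centre O, the resisting moment is provided by the undrained shear strength acting along the arc:
Arc length L_a = R·θ = 16.3·(80.7°·π/180) = 16.3·1.4085 = 22.96 m
M_R = s_u·L_a·R = 20·22.96·16.3 = 7484.4 kN·m/m
M_D = W·d = 1832·5.46 = 10002.7 kN·m/m
FS = M_R / M_D = 7484.4 / 10002.7 = 0.748

FS = 0.75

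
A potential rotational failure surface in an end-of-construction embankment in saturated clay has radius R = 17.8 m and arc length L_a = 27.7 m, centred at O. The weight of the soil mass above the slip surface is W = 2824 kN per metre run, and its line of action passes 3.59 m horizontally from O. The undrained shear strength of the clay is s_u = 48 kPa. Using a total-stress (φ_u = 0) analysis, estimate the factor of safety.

FS = 2.33

Taking moments about the centre O, the resisting moment is provided by the undrained shear strength acting along the arc:
M_R = s_u·L_a·R = 48·27.70·17.8 = 23666.9 kN·m/m
M_D = W·d = 2824·3.59 = 10138.2 kN·m/m
FS = M_R / M_D = 23666.9 / 10138.2 = 2.334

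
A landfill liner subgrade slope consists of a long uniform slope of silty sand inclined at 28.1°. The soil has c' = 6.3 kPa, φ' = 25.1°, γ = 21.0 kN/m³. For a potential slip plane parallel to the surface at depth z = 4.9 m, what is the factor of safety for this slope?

FS = 1.02

For an infinite slope with a slip plane parallel to the surface (no pore pressure): FS = [c' + γz cos²β tanφ'] / [γz sinβ cosβ].
γz = 21.0·4.9 = 102.90 kN/m²
Numerator = 6.3 + 102.90·cos²28.1°·tan25.1° = 6.3 + 102.90·0.7781·0.4684 = 43.808 kPa
Denominator = 102.90·sin28.1°·cos28.1° = 102.90·0.4710·0.8821 = 42.754 kPa
FS = 43.808 / 42.754 = 1.025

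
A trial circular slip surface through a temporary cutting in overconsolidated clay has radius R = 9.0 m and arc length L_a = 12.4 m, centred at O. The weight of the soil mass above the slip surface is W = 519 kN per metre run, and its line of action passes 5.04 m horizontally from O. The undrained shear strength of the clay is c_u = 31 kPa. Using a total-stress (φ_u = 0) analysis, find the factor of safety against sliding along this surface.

FS = 1.32

Taking moments about the centre O, the resisting moment is provided by the undrained shear strength acting along the arc:
M_R = c_u·L_a·R = 31·12.40·9.0 = 3459.6 kN·m/m
M_D = W·d = 519·5.04 = 2615.8 kN·m/m
FS = M_R / M_D = 3459.6 / 2615.8 = 1.323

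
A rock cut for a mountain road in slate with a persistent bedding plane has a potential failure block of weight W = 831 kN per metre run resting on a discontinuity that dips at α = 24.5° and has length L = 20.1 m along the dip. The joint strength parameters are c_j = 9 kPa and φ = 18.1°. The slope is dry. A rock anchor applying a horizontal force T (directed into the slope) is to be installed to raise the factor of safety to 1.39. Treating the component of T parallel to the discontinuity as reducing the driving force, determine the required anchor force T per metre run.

T = 36 kN/m

Resolving forces along and normal to the sliding plane, with the horizontal anchor force T adding T·sinα to the effective normal force and T·cosα acting up the plane against the driving force:
FS = [c_jL + (W cosα + T sinα) tanφ] / [W sinα − T cosα]
Without the anchor: N' = 756.2 kN/m, driving T_d = 344.6 kN/m, resisting R = 9·20.1 + 756.2·tan18.1° = 428.1 kN/m, FS = 1.24.
Setting FS = 1.39 and solving for T:
1.39·(344.6 − T cos24.5°) = 428.1 + T sin24.5°·tan18.1°
T·(sin24.5°·tan18.1° + 1.39·cos24.5°) = 1.39·344.6 − 428.1
T·(0.4147·0.3269 + 1.39·0.9100) = 479.0 − 428.1 = 51.0
T·1.4004 = 51.0
T = 36.4 kN/m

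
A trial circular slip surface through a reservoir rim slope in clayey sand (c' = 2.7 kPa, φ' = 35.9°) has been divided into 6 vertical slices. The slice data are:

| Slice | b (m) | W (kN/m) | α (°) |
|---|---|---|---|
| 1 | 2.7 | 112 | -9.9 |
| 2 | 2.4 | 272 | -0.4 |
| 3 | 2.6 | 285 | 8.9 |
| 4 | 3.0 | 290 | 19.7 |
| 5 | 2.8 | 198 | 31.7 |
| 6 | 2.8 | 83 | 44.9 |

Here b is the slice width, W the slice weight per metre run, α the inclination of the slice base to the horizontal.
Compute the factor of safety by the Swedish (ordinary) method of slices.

FS = 3.15

Ordinary method of slices: FS = Σ[c'·Δl_i + (W_i cosα_i)·tanφ'] / Σ W_i sinα_i, with Δl_i = b_i / cosα_i.
Slice 1: Δl = 2.7/cos(-9.9°) = 2.741 m; N'_1 = 112·cos(-9.9°) = 110.3; c'Δl = 7.40; W sinα = -19.3
Slice 2: Δl = 2.4/cos(-0.4°) = 2.400 m; N'_2 = 272·cos(-0.4°) = 272.0; c'Δl = 6.48; W sinα = -1.9
Slice 3: Δl = 2.6/cos8.9° = 2.632 m; N'_3 = 285·cos8.9° = 281.6; c'Δl = 7.11; W sinα = 44.1
Slice 4: Δl = 3.0/cos19.7° = 3.187 m; N'_4 = 290·cos19.7° = 273.0; c'Δl = 8.60; W sinα = 97.8
Slice 5: Δl = 2.8/cos31.7° = 3.291 m; N'_5 = 198·cos31.7° = 168.5; c'Δl = 8.89; W sinα = 104.0
Slice 6: Δl = 2.8/cos44.9° = 3.953 m; N'_6 = 83·cos44.9° = 58.8; c'Δl = 10.67; W sinα = 58.6
Σc'Δl = 49.1 kN/m; ΣN' = 1164.2 kN/m; ΣW sinα = 283.3 kN/m
Resisting = 49.1 + 1164.2·tan35.9° = 49.1 + 842.7 = 891.9 kN/m
FS = 891.9 / 283.3 = 3.148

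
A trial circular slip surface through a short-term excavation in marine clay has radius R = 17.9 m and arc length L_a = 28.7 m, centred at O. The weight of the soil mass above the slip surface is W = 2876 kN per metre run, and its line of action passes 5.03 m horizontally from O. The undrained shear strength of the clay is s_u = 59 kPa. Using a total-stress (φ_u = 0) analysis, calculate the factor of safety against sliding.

Taking moments about the centre O, the resisting moment is provided by the undrained shear strength acting along the arc:
M_R = s_u·L_a·R = 59·28.70·17.9 = 30310.1 kN·m/m
M_D = W·d = 2876·5.03 = 14466.3 kN·m/m
FS = M_R / M_D = 30310.1 / 14466.3 = 2.095

FS = 2.10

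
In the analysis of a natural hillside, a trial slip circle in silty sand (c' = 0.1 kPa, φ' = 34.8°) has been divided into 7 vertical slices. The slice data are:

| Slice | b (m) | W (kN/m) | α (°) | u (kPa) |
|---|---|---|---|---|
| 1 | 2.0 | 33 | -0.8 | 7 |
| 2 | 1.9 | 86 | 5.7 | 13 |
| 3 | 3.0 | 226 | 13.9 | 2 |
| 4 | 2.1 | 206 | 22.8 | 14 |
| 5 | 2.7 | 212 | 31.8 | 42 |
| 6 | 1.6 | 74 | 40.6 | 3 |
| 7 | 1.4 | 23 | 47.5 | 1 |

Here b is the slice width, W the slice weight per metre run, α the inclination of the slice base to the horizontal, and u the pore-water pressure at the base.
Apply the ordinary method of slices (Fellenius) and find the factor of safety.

FS = 1.23

Ordinary method of slices: FS = Σ[c'·Δl_i + (W_i cosα_i − u_i·Δl_i)·tanφ'] / Σ W_i sinα_i, with Δl_i = b_i / cosα_i.
Slice 1: Δl = 2.0/cos(-0.8°) = 2.000 m; N'_1 = 33·cos(-0.8°) − 7·2.000 = 19.0; c'Δl = 0.20; W sinα = -0.5
Slice 2: Δl = 1.9/cos5.7° = 1.909 m; N'_2 = 86·cos5.7° − 13·1.909 = 60.8; c'Δl = 0.19; W sinα = 8.5
Slice 3: Δl = 3.0/cos13.9° = 3.091 m; N'_3 = 226·cos13.9° − 2·3.091 = 213.2; c'Δl = 0.31; W sinα = 54.3
Slice 4: Δl = 2.1/cos22.8° = 2.278 m; N'_4 = 206·cos22.8° − 14·2.278 = 158.0; c'Δl = 0.23; W sinα = 79.8
Slice 5: Δl = 2.7/cos31.8° = 3.177 m; N'_5 = 212·cos31.8° − 42·3.177 = 46.7; c'Δl = 0.32; W sinα = 111.7
Slice 6: Δl = 1.6/cos40.6° = 2.107 m; N'_6 = 74·cos40.6° − 3·2.107 = 49.9; c'Δl = 0.21; W sinα = 48.2
Slice 7: Δl = 1.4/cos47.5° = 2.072 m; N'_7 = 23·cos47.5° − 1·2.072 = 13.5; c'Δl = 0.21; W sinα = 17.0
Σc'Δl = 1.7 kN/m; ΣN' = 561.0 kN/m; ΣW sinα = 319.0 kN/m
Resisting = 1.7 + 561.0·tan34.8° = 1.7 + 389.9 = 391.6 kN/m
FS = 391.6 / 319.0 = 1.227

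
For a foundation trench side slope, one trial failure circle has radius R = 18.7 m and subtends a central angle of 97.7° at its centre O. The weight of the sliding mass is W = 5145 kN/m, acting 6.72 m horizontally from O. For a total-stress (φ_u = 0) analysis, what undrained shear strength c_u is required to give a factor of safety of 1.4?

FS = c_u·L_a·R / (W·d), so c_u = FS·W·d / (L_a·R).
Arc length L_a = R·θ = 18.7·(97.7°·π/180) = 18.7·1.7052 = 31.89 m
c_u = 1.4·5145·6.72 / (31.89·18.7) = 48404.2 / 596.29 = 81.18 kPa

c_u = 81.2 kPa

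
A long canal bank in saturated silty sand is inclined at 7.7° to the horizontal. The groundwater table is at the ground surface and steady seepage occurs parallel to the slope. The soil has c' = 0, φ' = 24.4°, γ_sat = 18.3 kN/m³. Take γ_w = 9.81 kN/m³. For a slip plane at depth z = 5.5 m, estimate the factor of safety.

FS = 1.56

With seepage parallel to the slope and the water table at the surface, the effective normal stress on the slip plane uses the buoyant unit weight γ' = γ_sat − γ_w while the driving shear stress uses γ_sat:
FS = [c' + γ' z cos²β tanφ'] / [γ_sat z sinβ cosβ]
(For c' = 0 this reduces to FS = (γ'/γ_sat)·tanφ'/tanβ.)
γ' = 18.3 − 9.81 = 8.49 kN/m³
Numerator = 0.0 + 8.49·5.5·cos²7.7°·tan24.4° = 0.0 + 8.49·5.5·0.9820·0.4536 = 20.802 kPa
Denominator = 18.3·5.5·sin7.7°·cos7.7° = 18.3·5.5·0.1340·0.9910 = 13.364 kPa
FS = 20.802 / 13.364 = 1.557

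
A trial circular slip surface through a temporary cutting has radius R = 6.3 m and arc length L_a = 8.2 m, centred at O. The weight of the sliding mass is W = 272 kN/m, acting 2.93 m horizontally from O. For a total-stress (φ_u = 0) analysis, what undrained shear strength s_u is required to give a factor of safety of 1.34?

s_u = 20.7 kPa

FS = s_u·L_a·R / (W·d), so s_u = FS·W·d / (L_a·R).
s_u = 1.34·272·2.93 / (8.20·6.3) = 1067.9 / 51.66 = 20.67 kPa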